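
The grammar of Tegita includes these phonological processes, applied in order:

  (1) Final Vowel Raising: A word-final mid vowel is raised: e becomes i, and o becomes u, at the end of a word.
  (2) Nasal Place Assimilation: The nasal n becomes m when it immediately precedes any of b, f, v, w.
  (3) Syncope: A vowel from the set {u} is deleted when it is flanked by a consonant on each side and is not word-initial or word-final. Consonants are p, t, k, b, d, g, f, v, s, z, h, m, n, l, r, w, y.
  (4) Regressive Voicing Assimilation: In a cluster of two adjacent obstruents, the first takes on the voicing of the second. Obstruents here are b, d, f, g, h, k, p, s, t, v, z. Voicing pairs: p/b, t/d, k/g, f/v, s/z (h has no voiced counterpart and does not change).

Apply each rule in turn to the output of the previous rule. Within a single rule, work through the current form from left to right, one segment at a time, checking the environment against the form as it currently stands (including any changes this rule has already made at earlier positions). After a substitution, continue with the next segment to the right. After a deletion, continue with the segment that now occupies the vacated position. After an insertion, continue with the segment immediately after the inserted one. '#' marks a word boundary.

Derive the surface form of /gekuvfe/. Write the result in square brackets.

(1) Final Vowel Raising: [gekuvfe] → [gekuvfi]
(2) Nasal Place Assimilation: no change — [gekuvfi]
(3) Syncope: [gekuvfi] → [gekvfi]
(4) Regressive Voicing Assimilation: [gekvfi] → [gegffi]

[gegffi]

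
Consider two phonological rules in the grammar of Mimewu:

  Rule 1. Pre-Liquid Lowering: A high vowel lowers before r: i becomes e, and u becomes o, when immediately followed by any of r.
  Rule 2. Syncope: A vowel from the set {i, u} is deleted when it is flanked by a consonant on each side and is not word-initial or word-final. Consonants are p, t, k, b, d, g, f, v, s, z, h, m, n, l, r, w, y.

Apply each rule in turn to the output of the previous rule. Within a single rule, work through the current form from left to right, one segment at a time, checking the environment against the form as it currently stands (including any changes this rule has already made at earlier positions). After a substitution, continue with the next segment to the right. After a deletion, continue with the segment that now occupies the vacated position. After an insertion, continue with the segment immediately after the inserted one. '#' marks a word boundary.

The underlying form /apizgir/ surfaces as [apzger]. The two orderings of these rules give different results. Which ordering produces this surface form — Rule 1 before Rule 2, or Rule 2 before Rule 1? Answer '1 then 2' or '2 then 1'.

Order 1 then 2:
  1 Pre-Liquid Lowering: [apizgir] → [apizger]
  2 Syncope: [apizger] → [apzger]
  result: [apzger]
Order 2 then 1:
  2 Syncope: [apizgir] → [apzgr]
  1 Pre-Liquid Lowering: no change — [apzgr]
  result: [apzgr]

1 then 2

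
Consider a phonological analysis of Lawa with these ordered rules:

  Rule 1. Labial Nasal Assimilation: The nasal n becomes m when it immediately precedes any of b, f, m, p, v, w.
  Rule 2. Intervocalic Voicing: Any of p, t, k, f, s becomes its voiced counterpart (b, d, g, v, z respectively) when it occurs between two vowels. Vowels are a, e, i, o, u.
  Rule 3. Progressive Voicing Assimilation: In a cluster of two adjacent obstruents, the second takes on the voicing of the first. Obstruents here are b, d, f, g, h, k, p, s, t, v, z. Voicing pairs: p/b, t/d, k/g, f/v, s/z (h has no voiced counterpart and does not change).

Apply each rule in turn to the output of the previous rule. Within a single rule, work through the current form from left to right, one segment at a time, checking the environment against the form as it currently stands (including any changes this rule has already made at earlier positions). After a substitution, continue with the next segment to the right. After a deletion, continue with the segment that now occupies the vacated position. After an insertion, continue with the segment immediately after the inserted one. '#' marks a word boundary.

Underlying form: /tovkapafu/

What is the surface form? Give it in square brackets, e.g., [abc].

Rule 1 Labial Nasal Assimilation: no change — [tovkapafu]
Rule 2 Intervocalic Voicing: [tovkapafu] → [tovkabavu]
Rule 3 Progressive Voicing Assimilation: [tovkabavu] → [tovgabavu]

[tovgabavu]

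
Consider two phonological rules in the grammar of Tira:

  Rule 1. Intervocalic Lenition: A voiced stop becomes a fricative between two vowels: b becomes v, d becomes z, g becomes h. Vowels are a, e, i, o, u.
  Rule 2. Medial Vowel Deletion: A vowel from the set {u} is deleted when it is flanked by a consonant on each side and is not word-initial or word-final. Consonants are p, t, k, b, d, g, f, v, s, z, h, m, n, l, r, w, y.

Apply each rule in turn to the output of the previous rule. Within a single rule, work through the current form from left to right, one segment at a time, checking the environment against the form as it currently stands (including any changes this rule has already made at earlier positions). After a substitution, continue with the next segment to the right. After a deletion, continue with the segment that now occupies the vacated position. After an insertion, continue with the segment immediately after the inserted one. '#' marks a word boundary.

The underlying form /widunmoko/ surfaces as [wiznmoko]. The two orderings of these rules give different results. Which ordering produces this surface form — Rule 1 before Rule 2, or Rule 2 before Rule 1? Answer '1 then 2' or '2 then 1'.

1 then 2

Order 1 then 2:
  1 Intervocalic Lenition: [widunmoko] → [wizunmoko]
  2 Medial Vowel Deletion: [wizunmoko] → [wiznmoko]
  result: [wiznmoko]
Order 2 then 1:
  2 Medial Vowel Deletion: [widunmoko] → [widnmoko]
  1 Intervocalic Lenition: no change — [widnmoko]
  result: [widnmoko]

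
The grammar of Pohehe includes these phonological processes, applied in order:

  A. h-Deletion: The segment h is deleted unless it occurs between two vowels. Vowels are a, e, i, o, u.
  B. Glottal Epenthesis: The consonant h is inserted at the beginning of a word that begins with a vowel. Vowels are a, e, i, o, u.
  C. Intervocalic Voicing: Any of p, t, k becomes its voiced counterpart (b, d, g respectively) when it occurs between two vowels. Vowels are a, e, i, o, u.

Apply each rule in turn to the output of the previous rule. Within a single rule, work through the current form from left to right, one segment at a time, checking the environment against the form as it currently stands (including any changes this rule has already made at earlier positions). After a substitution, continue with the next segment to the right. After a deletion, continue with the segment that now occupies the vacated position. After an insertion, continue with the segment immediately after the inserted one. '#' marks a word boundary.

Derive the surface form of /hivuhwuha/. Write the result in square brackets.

[hivuwuha]

A h-Deletion: [hivuhwuha] → [ivuwuha]
B Glottal Epenthesis: [ivuwuha] → [hivuwuha]
C Intervocalic Voicing: no change — [hivuwuha]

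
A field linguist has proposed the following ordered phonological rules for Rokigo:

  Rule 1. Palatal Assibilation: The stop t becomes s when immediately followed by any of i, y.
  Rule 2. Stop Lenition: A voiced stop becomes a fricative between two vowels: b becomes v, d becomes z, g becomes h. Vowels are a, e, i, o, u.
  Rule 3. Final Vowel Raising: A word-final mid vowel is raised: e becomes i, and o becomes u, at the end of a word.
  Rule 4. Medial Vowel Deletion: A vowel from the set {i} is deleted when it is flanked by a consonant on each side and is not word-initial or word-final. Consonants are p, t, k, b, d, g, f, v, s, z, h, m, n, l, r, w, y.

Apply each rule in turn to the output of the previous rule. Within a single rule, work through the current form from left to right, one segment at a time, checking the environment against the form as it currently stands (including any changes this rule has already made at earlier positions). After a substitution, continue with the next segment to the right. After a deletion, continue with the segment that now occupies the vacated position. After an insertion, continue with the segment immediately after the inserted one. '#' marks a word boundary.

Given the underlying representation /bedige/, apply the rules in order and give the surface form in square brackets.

[bezhi]

Rule 1 Palatal Assibilation: no change — [bedige]
Rule 2 Stop Lenition: [bedige] → [bezihe]
Rule 3 Final Vowel Raising: [bezihe] → [bezihi]
Rule 4 Medial Vowel Deletion: [bezihi] → [bezhi]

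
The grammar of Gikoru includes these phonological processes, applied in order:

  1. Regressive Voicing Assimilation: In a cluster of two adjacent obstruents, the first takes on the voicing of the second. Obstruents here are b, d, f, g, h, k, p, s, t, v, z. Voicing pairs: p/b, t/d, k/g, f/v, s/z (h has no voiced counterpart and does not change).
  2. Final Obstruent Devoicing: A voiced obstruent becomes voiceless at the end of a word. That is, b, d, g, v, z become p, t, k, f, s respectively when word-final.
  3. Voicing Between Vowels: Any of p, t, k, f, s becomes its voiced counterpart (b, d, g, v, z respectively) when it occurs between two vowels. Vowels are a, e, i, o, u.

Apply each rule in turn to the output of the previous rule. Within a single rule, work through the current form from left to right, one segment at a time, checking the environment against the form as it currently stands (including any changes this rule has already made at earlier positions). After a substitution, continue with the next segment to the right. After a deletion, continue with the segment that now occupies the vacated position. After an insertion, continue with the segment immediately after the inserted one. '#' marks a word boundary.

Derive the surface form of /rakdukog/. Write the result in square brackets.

[ragdugok]

1 Regressive Voicing Assimilation: [rakdukog] → [ragdukog]
2 Final Obstruent Devoicing: [ragdukog] → [ragdukok]
3 Voicing Between Vowels: [ragdukok] → [ragdugok]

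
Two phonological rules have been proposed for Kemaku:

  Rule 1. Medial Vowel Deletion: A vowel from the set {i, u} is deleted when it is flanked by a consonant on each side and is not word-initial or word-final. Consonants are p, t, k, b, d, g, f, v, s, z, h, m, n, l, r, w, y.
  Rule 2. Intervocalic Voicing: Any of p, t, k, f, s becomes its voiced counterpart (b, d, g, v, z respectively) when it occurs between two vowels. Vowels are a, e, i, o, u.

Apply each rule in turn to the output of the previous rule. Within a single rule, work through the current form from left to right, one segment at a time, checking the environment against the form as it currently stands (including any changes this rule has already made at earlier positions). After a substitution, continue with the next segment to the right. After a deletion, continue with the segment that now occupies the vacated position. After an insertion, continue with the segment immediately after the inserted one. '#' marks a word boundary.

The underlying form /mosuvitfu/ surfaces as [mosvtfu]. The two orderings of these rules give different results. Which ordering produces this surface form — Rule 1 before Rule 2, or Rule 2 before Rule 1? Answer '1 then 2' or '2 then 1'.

1 then 2

Order 1 then 2:
  1 Medial Vowel Deletion: [mosuvitfu] → [mosvtfu]
  2 Intervocalic Voicing: no change — [mosvtfu]
  result: [mosvtfu]
Order 2 then 1:
  2 Intervocalic Voicing: [mosuvitfu] → [mozuvitfu]
  1 Medial Vowel Deletion: [mozuvitfu] → [mozvtfu]
  result: [mozvtfu]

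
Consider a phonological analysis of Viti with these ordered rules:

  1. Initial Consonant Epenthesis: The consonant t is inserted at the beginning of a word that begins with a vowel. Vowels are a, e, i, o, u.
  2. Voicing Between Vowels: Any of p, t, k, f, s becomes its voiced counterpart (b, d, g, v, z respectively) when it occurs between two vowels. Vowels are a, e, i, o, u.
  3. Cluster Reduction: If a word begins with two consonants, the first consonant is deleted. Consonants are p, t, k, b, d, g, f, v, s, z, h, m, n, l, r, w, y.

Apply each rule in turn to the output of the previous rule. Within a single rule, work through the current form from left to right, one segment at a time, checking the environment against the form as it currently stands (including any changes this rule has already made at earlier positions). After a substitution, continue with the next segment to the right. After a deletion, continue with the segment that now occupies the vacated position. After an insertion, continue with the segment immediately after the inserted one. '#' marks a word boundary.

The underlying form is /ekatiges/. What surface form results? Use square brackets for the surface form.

1 Initial Consonant Epenthesis: [ekatiges] → [tekatiges]
2 Voicing Between Vowels: [tekatiges] → [tegadiges]
3 Cluster Reduction: no change — [tegadiges]

[tegadiges]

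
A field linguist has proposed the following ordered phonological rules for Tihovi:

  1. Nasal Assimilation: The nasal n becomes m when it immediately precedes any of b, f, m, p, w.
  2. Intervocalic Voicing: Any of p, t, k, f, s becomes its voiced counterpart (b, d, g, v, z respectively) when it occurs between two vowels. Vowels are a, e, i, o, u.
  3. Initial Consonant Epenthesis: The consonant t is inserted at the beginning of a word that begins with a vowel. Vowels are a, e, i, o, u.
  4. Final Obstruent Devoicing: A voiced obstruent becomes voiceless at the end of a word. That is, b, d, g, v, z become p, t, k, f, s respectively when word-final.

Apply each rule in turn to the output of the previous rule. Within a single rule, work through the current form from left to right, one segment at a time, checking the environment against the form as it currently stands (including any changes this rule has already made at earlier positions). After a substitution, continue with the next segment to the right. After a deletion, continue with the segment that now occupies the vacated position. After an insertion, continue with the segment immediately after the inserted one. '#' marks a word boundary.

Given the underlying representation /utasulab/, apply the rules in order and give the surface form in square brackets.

1 Nasal Assimilation: no change — [utasulab]
2 Intervocalic Voicing: [utasulab] → [udazulab]
3 Initial Consonant Epenthesis: [udazulab] → [tudazulab]
4 Final Obstruent Devoicing: [tudazulab] → [tudazulap]

[tudazulap]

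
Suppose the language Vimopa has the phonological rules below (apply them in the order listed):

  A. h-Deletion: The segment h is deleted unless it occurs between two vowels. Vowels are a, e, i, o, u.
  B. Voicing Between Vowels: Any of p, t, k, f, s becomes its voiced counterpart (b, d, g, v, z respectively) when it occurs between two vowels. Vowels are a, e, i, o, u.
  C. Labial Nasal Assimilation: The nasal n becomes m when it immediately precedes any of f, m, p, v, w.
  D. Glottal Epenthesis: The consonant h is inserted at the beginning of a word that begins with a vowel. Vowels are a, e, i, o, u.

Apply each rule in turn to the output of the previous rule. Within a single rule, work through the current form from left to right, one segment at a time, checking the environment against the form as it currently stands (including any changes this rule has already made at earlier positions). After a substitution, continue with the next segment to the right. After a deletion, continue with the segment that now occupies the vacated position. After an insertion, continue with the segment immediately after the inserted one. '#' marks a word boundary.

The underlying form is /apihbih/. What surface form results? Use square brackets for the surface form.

A h-Deletion: [apihbih] → [apibi]
B Voicing Between Vowels: [apibi] → [abibi]
C Labial Nasal Assimilation: no change — [abibi]
D Glottal Epenthesis: [abibi] → [habibi]

[habibi]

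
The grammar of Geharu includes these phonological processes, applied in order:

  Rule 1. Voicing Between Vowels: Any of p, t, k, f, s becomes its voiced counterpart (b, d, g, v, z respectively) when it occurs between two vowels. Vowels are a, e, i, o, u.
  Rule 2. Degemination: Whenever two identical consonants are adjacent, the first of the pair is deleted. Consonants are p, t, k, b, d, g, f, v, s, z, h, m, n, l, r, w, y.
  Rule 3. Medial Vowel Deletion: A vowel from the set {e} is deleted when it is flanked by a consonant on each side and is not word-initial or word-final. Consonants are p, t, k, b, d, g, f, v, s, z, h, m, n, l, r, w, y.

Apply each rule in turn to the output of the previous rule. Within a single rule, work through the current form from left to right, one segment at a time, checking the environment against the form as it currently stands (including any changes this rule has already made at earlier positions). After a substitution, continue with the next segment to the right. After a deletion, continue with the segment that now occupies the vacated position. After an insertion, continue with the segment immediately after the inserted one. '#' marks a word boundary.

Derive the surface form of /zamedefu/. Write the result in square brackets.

[zamdvu]

Rule 1 Voicing Between Vowels: [zamedefu] → [zamedevu]
Rule 2 Degemination: no change — [zamedevu]
Rule 3 Medial Vowel Deletion: [zamedevu] → [zamdvu]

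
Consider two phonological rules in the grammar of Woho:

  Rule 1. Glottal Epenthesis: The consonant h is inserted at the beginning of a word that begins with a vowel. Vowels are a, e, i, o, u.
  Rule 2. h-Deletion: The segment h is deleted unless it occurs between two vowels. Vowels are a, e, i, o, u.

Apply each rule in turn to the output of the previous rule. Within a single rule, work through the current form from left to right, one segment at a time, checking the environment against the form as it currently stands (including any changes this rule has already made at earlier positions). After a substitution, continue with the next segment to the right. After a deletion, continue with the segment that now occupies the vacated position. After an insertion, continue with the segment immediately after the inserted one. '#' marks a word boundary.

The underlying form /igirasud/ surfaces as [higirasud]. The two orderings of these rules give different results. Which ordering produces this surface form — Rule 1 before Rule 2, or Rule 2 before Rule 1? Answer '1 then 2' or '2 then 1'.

2 then 1

Order 1 then 2:
  1 Glottal Epenthesis: [igirasud] → [higirasud]
  2 h-Deletion: [higirasud] → [igirasud]
  result: [igirasud]
Order 2 then 1:
  2 h-Deletion: no change — [igirasud]
  1 Glottal Epenthesis: [igirasud] → [higirasud]
  result: [higirasud]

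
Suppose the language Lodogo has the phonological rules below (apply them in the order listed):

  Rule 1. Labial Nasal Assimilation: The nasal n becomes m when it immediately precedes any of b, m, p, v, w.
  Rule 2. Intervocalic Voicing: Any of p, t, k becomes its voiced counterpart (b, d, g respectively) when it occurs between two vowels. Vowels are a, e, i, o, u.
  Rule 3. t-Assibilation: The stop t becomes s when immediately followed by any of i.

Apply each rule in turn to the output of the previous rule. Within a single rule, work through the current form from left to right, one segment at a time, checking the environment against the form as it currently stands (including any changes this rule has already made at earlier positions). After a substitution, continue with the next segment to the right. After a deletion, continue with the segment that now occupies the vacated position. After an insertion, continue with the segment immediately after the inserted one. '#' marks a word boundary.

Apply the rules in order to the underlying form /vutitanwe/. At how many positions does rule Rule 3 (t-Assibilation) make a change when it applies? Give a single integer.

Rule 1 Labial Nasal Assimilation: [vutitanwe] → [vutitamwe]
Rule 2 Intervocalic Voicing: [vutitamwe] → [vudidamwe]
Rule 3 t-Assibilation: no change — [vudidamwe]
Rule Rule 3 changed 0 position(s).

0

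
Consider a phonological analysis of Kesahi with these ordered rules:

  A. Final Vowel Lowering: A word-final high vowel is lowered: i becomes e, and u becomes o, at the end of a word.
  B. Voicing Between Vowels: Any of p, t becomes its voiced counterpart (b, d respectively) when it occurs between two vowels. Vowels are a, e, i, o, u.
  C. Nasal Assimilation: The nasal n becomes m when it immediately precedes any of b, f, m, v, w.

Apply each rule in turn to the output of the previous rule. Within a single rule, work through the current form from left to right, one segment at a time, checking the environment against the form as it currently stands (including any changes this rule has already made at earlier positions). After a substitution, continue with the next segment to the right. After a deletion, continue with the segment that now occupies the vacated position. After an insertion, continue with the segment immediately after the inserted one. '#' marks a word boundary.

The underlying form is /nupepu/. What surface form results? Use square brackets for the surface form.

[nubebo]

A Final Vowel Lowering: [nupepu] → [nupepo]
B Voicing Between Vowels: [nupepo] → [nubebo]
C Nasal Assimilation: no change — [nubebo]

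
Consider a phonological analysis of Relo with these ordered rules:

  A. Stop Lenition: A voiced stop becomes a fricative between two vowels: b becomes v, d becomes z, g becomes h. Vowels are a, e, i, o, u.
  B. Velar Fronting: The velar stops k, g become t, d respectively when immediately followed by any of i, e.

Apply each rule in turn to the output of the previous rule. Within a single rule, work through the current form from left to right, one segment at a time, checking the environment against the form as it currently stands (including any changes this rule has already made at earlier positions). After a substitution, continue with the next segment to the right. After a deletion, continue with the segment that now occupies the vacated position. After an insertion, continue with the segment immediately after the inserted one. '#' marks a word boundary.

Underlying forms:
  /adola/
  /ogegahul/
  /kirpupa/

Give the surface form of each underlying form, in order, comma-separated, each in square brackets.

/adola/:
  A Stop Lenition: [adola] → [azola]
  B Velar Fronting: no change — [azola]
/ogegahul/:
  A Stop Lenition: [ogegahul] → [ohehahul]
  B Velar Fronting: no change — [ohehahul]
/kirpupa/:
  A Stop Lenition: no change — [kirpupa]
  B Velar Fronting: [kirpupa] → [tirpupa]

[azola], [ohehahul], [tirpupa]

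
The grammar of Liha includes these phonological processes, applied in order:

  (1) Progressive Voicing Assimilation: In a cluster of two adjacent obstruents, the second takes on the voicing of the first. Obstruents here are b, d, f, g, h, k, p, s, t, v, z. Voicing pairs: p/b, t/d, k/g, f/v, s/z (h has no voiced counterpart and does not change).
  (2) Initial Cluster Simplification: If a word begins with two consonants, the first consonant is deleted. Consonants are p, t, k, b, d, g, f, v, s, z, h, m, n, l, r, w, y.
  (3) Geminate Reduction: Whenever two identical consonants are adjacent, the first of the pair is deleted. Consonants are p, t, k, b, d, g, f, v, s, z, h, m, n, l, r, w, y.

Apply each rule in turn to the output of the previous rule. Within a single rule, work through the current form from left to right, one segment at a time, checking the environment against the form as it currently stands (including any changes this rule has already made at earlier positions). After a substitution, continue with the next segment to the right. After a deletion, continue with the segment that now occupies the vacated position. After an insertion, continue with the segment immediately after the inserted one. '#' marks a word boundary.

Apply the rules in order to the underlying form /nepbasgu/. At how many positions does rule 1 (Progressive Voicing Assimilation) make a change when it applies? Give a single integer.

2

(1) Progressive Voicing Assimilation: [nepbasgu] → [neppasku]
(2) Initial Cluster Simplification: no change — [neppasku]
(3) Geminate Reduction: [neppasku] → [nepasku]
Rule 1 changed 2 position(s).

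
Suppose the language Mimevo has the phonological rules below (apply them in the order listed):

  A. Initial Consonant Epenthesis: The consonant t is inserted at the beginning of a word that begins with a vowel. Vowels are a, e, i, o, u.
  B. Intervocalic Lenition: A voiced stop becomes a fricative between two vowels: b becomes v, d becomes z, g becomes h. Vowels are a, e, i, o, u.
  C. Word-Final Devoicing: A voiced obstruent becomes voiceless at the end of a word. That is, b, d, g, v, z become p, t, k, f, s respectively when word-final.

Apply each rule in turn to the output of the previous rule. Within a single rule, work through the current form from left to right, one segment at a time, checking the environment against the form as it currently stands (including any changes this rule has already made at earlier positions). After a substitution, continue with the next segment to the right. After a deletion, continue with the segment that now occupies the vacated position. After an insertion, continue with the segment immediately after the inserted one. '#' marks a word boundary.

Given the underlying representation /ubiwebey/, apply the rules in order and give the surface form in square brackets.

A Initial Consonant Epenthesis: [ubiwebey] → [tubiwebey]
B Intervocalic Lenition: [tubiwebey] → [tuviwevey]
C Word-Final Devoicing: no change — [tuviwevey]

[tuviwevey]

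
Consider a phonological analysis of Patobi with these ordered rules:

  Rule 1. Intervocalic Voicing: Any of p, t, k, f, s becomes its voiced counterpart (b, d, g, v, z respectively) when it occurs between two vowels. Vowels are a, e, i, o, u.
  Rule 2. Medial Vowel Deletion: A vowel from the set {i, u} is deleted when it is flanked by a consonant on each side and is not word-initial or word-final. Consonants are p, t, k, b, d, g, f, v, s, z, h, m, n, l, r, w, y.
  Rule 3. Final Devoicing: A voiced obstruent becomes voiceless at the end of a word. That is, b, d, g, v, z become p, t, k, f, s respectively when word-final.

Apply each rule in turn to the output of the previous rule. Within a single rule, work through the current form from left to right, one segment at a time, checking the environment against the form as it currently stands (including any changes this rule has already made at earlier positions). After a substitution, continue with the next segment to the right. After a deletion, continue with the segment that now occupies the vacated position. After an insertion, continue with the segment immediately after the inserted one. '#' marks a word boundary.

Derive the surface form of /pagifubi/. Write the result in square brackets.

[pagvbi]

Rule 1 Intervocalic Voicing: [pagifubi] → [pagivubi]
Rule 2 Medial Vowel Deletion: [pagivubi] → [pagvbi]
Rule 3 Final Devoicing: no change — [pagvbi]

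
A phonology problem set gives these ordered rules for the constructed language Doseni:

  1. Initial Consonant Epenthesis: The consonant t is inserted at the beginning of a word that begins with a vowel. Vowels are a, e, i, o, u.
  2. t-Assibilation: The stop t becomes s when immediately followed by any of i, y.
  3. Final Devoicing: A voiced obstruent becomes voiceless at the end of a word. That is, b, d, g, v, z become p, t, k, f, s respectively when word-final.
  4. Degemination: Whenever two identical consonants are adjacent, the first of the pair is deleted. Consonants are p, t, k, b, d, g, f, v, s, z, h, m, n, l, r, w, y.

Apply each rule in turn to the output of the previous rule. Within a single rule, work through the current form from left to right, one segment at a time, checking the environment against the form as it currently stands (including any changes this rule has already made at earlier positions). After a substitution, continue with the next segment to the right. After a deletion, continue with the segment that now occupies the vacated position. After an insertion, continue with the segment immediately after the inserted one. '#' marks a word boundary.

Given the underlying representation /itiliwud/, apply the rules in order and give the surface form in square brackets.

1 Initial Consonant Epenthesis: [itiliwud] → [titiliwud]
2 t-Assibilation: [titiliwud] → [sisiliwud]
3 Final Devoicing: [sisiliwud] → [sisiliwut]
4 Degemination: no change — [sisiliwut]

[sisiliwut]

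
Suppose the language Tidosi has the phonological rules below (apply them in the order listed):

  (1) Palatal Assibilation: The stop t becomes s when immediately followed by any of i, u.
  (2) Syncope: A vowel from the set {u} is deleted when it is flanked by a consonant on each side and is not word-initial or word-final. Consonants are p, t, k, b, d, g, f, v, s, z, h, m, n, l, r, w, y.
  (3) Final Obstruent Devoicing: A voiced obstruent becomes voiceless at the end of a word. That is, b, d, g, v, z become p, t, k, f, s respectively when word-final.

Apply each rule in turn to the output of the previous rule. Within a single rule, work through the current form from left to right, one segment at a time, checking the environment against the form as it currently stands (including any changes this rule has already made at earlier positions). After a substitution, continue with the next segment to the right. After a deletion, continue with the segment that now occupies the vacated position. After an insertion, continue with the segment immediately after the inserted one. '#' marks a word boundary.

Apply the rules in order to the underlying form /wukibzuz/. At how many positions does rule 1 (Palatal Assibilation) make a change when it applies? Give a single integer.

(1) Palatal Assibilation: no change — [wukibzuz]
(2) Syncope: [wukibzuz] → [wkibzz]
(3) Final Obstruent Devoicing: [wkibzz] → [wkibzs]
Rule 1 changed 0 position(s).

0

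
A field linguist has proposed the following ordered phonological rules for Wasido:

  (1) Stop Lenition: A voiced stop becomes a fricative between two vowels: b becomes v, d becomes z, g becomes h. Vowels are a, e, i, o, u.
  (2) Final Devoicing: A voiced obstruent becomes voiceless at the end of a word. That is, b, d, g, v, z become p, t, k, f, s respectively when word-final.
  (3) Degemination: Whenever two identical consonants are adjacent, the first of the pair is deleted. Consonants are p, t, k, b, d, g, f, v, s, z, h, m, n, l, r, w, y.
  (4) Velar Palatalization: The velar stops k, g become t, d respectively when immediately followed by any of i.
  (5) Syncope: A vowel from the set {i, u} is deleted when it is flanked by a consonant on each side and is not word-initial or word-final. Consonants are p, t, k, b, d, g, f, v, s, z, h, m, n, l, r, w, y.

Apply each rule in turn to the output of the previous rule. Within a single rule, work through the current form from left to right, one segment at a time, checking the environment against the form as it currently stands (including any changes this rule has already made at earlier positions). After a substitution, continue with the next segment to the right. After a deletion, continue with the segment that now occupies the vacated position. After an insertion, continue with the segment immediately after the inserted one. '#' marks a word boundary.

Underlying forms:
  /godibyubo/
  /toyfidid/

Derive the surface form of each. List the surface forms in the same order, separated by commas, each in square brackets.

[gozbyvo], [toyfzt]

/godibyubo/:
  (1) Stop Lenition: [godibyubo] → [gozibyuvo]
  (2) Final Devoicing: no change — [gozibyuvo]
  (3) Degemination: no change — [gozibyuvo]
  (4) Velar Palatalization: no change — [gozibyuvo]
  (5) Syncope: [gozibyuvo] → [gozbyvo]
/toyfidid/:
  (1) Stop Lenition: [toyfidid] → [toyfizid]
  (2) Final Devoicing: [toyfizid] → [toyfizit]
  (3) Degemination: no change — [toyfizit]
  (4) Velar Palatalization: no change — [toyfizit]
  (5) Syncope: [toyfizit] → [toyfzt]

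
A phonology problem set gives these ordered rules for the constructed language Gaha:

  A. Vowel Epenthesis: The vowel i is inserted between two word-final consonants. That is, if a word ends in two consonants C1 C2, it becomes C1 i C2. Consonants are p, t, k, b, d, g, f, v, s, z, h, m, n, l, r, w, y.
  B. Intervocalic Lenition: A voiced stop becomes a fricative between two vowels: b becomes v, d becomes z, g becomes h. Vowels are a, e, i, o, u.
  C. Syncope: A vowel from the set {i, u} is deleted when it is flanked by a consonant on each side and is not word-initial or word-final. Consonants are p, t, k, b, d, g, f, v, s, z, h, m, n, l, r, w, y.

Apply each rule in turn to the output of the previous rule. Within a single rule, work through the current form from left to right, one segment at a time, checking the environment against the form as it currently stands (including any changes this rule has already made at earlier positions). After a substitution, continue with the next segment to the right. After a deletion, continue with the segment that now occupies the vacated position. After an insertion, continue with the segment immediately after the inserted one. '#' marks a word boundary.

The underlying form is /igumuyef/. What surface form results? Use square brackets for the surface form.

A Vowel Epenthesis: no change — [igumuyef]
B Intervocalic Lenition: [igumuyef] → [ihumuyef]
C Syncope: [ihumuyef] → [ihmyef]

[ihmyef]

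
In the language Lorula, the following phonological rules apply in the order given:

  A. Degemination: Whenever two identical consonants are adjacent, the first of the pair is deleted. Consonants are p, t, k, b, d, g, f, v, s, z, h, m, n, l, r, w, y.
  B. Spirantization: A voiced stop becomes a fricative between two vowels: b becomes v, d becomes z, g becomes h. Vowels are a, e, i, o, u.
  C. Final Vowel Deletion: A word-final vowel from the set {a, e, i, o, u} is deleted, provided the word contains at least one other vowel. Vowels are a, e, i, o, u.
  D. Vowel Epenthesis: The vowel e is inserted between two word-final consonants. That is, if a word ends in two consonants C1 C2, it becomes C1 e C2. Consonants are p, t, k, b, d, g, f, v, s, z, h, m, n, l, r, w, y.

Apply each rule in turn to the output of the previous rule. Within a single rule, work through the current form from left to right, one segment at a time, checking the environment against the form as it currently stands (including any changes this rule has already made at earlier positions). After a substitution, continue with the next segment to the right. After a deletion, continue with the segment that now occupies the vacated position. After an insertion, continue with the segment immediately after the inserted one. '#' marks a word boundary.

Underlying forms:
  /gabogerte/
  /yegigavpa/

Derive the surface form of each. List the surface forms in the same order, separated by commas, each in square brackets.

[gavoheret], [yehihavep]

/gabogerte/:
  A Degemination: no change — [gabogerte]
  B Spirantization: [gabogerte] → [gavoherte]
  C Final Vowel Deletion: [gavoherte] → [gavohert]
  D Vowel Epenthesis: [gavohert] → [gavoheret]
/yegigavpa/:
  A Degemination: no change — [yegigavpa]
  B Spirantization: [yegigavpa] → [yehihavpa]
  C Final Vowel Deletion: [yehihavpa] → [yehihavp]
  D Vowel Epenthesis: [yehihavp] → [yehihavep]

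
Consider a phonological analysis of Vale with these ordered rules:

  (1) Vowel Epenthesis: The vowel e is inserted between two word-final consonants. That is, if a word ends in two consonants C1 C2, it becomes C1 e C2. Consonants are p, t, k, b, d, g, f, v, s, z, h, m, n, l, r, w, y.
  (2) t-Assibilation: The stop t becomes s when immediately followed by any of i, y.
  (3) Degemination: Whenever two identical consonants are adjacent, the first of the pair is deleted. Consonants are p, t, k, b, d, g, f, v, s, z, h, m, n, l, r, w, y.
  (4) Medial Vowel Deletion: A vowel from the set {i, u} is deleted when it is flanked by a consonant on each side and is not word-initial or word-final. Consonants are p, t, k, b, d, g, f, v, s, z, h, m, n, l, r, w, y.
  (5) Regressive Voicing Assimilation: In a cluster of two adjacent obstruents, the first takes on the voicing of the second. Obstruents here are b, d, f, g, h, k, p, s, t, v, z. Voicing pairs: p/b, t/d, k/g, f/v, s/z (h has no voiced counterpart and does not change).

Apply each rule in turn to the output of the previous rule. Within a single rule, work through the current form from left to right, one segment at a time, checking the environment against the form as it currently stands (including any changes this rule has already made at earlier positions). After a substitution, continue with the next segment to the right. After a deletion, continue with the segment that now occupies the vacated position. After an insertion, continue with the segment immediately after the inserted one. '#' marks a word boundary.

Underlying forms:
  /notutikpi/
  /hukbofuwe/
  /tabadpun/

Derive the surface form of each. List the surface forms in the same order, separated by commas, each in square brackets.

[notskpi], [hgbofwe], [tabatpn]

/notutikpi/:
  (1) Vowel Epenthesis: no change — [notutikpi]
  (2) t-Assibilation: [notutikpi] → [notusikpi]
  (3) Degemination: no change — [notusikpi]
  (4) Medial Vowel Deletion: [notusikpi] → [notskpi]
  (5) Regressive Voicing Assimilation: no change — [notskpi]
/hukbofuwe/:
  (1) Vowel Epenthesis: no change — [hukbofuwe]
  (2) t-Assibilation: no change — [hukbofuwe]
  (3) Degemination: no change — [hukbofuwe]
  (4) Medial Vowel Deletion: [hukbofuwe] → [hkbofwe]
  (5) Regressive Voicing Assimilation: [hkbofwe] → [hgbofwe]
/tabadpun/:
  (1) Vowel Epenthesis: no change — [tabadpun]
  (2) t-Assibilation: no change — [tabadpun]
  (3) Degemination: no change — [tabadpun]
  (4) Medial Vowel Deletion: [tabadpun] → [tabadpn]
  (5) Regressive Voicing Assimilation: [tabadpn] → [tabatpn]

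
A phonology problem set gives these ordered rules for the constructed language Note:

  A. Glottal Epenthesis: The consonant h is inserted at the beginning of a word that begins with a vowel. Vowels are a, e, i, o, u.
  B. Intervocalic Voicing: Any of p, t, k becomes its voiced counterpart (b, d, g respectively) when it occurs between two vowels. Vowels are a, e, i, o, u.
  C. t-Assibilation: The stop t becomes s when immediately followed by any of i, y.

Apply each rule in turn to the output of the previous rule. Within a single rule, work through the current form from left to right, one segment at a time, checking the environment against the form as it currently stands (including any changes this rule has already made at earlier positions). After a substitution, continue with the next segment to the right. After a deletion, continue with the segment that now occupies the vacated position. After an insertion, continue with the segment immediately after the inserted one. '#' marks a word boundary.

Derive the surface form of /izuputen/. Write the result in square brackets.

[hizubuden]

A Glottal Epenthesis: [izuputen] → [hizuputen]
B Intervocalic Voicing: [hizuputen] → [hizubuden]
C t-Assibilation: no change — [hizubuden]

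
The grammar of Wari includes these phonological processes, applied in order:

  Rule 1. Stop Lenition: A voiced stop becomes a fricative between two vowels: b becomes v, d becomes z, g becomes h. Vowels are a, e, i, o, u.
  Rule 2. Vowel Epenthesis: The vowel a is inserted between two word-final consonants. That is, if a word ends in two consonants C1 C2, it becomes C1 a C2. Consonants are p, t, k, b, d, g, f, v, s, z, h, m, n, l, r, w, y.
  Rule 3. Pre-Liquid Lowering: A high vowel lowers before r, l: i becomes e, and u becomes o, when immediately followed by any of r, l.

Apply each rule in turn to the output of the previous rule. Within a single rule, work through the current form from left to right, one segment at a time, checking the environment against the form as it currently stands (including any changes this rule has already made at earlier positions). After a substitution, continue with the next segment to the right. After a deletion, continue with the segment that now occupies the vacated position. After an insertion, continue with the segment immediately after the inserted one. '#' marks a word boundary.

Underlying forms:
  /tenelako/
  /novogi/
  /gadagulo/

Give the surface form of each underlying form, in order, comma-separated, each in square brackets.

/tenelako/:
  Rule 1 Stop Lenition: no change — [tenelako]
  Rule 2 Vowel Epenthesis: no change — [tenelako]
  Rule 3 Pre-Liquid Lowering: no change — [tenelako]
/novogi/:
  Rule 1 Stop Lenition: [novogi] → [novohi]
  Rule 2 Vowel Epenthesis: no change — [novohi]
  Rule 3 Pre-Liquid Lowering: no change — [novohi]
/gadagulo/:
  Rule 1 Stop Lenition: [gadagulo] → [gazahulo]
  Rule 2 Vowel Epenthesis: no change — [gazahulo]
  Rule 3 Pre-Liquid Lowering: [gazahulo] → [gazaholo]

[tenelako], [novohi], [gazaholo]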